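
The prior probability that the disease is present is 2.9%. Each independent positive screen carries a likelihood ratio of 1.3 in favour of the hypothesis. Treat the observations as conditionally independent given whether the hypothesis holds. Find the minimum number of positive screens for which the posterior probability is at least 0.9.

Prior odds = 0.029/0.971 = 29/971.
Likelihood ratio per positive screen = 1.3.
Target posterior odds = 0.9/0.1 = 9.
Need (29/971) × 1.3ⁿ ≥ 9, i.e. 1.3ⁿ ≥ 8739/29.
1.3²¹ ≈247.065 falls short of 8739/29 but 1.3²² ≈321.184 reaches it, so n = 22.

22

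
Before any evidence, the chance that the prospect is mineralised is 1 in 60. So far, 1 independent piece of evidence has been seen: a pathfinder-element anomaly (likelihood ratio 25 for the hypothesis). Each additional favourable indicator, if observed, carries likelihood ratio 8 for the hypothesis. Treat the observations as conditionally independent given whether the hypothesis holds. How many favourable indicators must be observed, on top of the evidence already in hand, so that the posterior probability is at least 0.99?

3

Prior odds = (1/60)/(59/60) = 1/59.
Bayes factor of the evidence already in hand = 25.
Odds after that evidence = (1/59) × 25 = 25/59.
Target odds = 0.99/0.01 = 99.
Need 8ⁿ ≥ 99 ÷ (25/59) = 233.64.
8² = 64 falls short of 233.64 but 8³ = 512 reaches it, so n = 3.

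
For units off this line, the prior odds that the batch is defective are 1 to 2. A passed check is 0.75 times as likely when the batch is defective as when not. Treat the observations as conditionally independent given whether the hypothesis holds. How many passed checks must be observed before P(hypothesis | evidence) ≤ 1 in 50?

Prior odds = 0.5.
Likelihood ratio per passed check = 0.75.
Target posterior odds = 0.02/0.98 = 1/49.
Need 0.5 × 0.75ⁿ ≤ 1/49, i.e. 0.75ⁿ ≤ 2/49.
0.75¹¹ = 177147/4194304 is still above 2/49 but 0.75¹² = 531441/16777216 is at or below it, so n = 12.

12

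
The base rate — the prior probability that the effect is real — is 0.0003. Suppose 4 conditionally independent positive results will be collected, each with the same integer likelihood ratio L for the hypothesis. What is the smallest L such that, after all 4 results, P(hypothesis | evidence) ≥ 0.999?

Prior odds = 0.0003/0.9997 = 3/9997.
Target odds = 0.999/0.001 = 999.
Need L⁴ ≥ 999 ÷ (3/9997) = 3329001.
42⁴ = 3111696 < 3329001 ≤ 3418801 = 43⁴, so L = 43.

43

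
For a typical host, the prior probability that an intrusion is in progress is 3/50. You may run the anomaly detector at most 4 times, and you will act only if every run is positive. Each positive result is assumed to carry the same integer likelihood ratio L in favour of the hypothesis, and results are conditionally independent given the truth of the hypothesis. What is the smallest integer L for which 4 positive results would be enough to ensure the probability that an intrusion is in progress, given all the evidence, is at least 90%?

Prior odds = 0.06/0.94 = 3/47.
Target odds = 0.9/0.1 = 9.
Need L⁴ ≥ 9 ÷ (3/47) = 141.
3⁴ = 81 < 141 ≤ 256 = 4⁴, so L = 4.

4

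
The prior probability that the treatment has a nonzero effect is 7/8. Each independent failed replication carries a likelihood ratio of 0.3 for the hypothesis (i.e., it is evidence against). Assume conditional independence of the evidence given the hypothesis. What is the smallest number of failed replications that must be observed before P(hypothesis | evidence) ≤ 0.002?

Prior odds = 0.875/0.125 = 7.
Likelihood ratio per failed replication = 0.3.
Target odds: 0.002 ÷ 0.998 = 1/499.
Need 7 × 0.3ⁿ ≤ 1/499, i.e. 0.3ⁿ ≤ 1/3493.
0.3⁶ = 729/1000000 is still above 1/3493 but 0.3⁷ = 2187/10000000 is at or below it, so n = 7.

7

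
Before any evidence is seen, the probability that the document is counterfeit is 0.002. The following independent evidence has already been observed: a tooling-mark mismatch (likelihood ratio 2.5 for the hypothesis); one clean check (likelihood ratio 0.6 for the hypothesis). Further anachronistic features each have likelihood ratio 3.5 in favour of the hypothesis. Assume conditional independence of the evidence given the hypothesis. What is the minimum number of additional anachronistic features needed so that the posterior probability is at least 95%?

7

Prior odds = 0.002/0.998 = 1/499.
Combined Bayes factor of the evidence already in hand = 2.5 × 0.6 = 1.5.
Odds after that evidence = (1/499) × 1.5 = 3/998.
Target odds = 0.95/0.05 = 19.
Need 3.5ⁿ ≥ 19 ÷ (3/998) = 18962/3.
3.5⁶ = 1838.265625 falls short of 18962/3 but 3.5⁷ = 823543/128 reaches it, so n = 7.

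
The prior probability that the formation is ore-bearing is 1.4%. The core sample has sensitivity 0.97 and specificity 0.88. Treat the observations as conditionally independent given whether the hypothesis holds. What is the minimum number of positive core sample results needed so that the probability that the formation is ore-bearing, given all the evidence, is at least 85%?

3

Prior odds = 0.014/0.986 = 7/493.
False-positive rate = 1 − 0.88 = 0.12; likelihood ratio of a positive = 0.97/0.12 = 97/12.
Target odds: 0.85 ÷ 0.15 = 17/3.
Need (7/493) × (97/12)ⁿ ≥ 17/3, i.e. (97/12)ⁿ ≥ 8381/21.
(97/12)² = 9409/144 falls short of 8381/21 but (97/12)³ = 912673/1728 reaches it, so n = 3.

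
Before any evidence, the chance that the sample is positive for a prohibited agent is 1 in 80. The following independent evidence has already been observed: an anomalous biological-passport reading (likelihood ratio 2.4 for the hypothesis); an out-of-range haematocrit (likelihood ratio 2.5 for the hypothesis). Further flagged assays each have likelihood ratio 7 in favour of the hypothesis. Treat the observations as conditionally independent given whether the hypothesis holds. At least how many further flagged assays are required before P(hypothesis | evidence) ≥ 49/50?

Prior odds = 0.0125/0.9875 = 1/79.
Combined Bayes factor of the evidence already in hand = 2.4 × 2.5 = 6.
Odds after that evidence = (1/79) × 6 = 6/79.
Target odds = 0.98/0.02 = 49.
Need 7ⁿ ≥ 49 ÷ (6/79) = 3871/6.
7³ = 343 falls short of 3871/6 but 7⁴ = 2401 reaches it, so n = 4.

4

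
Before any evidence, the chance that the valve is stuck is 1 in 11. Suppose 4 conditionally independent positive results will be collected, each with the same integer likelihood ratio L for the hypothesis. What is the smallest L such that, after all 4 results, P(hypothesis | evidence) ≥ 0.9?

Prior odds = (1/11)/(10/11) = 0.1.
Target odds = 0.9/0.1 = 9.
Need L⁴ ≥ 9 ÷ 0.1 = 90.
3⁴ = 81 < 90 ≤ 256 = 4⁴, so L = 4.

4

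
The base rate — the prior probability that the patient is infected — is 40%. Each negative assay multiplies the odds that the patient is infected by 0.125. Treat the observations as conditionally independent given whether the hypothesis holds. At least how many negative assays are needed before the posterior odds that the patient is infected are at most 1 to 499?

Prior odds: 0.4 ÷ 0.6 = 2/3.
Likelihood ratio per negative assay = 0.125.
Target odds = 1/499.
Require 0.125ⁿ ≤ 1/499 ÷ (2/3) = 3/998.
0.125² = 0.015625 is still above 3/998 but 0.125³ = 0.001953125 is at or below it, so n = 3.

3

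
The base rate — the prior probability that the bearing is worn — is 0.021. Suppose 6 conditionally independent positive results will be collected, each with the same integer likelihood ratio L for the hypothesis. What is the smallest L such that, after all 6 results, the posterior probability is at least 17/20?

3

Prior odds = 0.021/0.979 = 21/979.
Target odds = 0.85/0.15 = 17/3.
Need L⁶ ≥ 17/3 ÷ (21/979) = 16643/63.
2⁶ = 64 < 16643/63 ≤ 729 = 3⁶, so L = 3.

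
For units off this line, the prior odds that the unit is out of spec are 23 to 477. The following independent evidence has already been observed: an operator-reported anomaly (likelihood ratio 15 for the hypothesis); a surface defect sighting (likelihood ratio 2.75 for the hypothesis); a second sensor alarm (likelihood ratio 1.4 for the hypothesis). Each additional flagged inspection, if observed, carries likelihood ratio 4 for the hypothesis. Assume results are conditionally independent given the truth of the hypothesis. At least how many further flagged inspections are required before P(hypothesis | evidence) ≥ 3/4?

1

Prior odds = 23/477.
Combined Bayes factor of the evidence already in hand = 15 × 2.75 × 1.4 = 57.75.
Odds after that evidence = (23/477) × 57.75 = 1771/636.
Target odds = 0.75/0.25 = 3.
Need 4ⁿ ≥ 3 ÷ (1771/636) = 1908/1771.
4¹ = 4, which meets the required 1908/1771; so n = 1.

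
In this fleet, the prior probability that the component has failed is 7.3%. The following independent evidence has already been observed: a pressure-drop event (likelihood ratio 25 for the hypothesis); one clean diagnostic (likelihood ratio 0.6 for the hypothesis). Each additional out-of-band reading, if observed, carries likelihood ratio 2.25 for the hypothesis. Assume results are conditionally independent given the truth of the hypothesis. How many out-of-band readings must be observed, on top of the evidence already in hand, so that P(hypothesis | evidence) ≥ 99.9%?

Prior odds = 0.073/0.927 = 73/927.
Combined Bayes factor of the evidence already in hand = 25 × 0.6 = 15.
Odds after that evidence = (73/927) × 15 = 365/309.
Target odds = 0.999/0.001 = 999.
Need 2.25ⁿ ≥ 999 ÷ (365/309) = 308691/365.
2.25⁸ = 43046721/65536 falls short of 308691/365 but 2.25⁹ = 387420489/262144 reaches it, so n = 9.

9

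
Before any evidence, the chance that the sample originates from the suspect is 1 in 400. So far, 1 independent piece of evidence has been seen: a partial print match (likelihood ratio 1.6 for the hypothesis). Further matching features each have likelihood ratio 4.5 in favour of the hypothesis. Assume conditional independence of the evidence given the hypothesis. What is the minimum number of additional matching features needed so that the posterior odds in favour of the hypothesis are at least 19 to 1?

6

Prior odds = 0.0025/0.9975 = 1/399.
Bayes factor of the evidence already in hand = 1.6.
Odds after that evidence = (1/399) × 1.6 = 8/1995.
Target odds = 19.
Need 4.5ⁿ ≥ 19 ÷ (8/1995) = 4738.125.
4.5⁵ = 1845.28125 falls short of 4738.125 but 4.5⁶ = 8303.765625 reaches it, so n = 6.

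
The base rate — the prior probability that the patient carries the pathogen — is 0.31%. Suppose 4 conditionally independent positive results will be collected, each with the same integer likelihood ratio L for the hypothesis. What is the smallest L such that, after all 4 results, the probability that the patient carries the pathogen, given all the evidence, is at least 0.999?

Prior odds = 0.0031/0.9969 = 31/9969.
Target odds = 0.999/0.001 = 999.
Need L⁴ ≥ 999 ÷ (31/9969) = 9959031/31.
23⁴ = 279841 < 9959031/31 ≤ 331776 = 24⁴, so L = 24.

24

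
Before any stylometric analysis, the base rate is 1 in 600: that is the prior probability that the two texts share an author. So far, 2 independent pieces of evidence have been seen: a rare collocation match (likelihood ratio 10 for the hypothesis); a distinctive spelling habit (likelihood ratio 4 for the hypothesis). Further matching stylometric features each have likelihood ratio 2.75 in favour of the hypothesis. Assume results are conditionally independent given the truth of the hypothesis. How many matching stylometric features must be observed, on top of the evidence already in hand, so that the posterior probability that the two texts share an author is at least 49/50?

Prior odds = (1/600)/(599/600) = 1/599.
Combined Bayes factor of the evidence already in hand = 10 × 4 = 40.
Odds after that evidence = (1/599) × 40 = 40/599.
Target odds = 0.98/0.02 = 49.
Need 2.75ⁿ ≥ 49 ÷ (40/599) = 733.775.
2.75⁶ = 1771561/4096 falls short of 733.775 but 2.75⁷ = 19487171/16384 reaches it, so n = 7.

7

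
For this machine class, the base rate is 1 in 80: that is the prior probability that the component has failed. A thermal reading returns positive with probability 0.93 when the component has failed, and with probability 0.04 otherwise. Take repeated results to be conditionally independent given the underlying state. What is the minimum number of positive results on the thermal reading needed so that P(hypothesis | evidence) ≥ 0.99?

Prior odds: 0.0125 ÷ 0.9875 = 1/79.
Likelihood ratio of a positive result = 0.93/0.04 = 23.25.
Target odds: 0.99 ÷ 0.01 = 99.
Need (1/79) × 23.25ⁿ ≥ 99, i.e. 23.25ⁿ ≥ 7821.
23.25² = 540.5625 falls short of 7821 but 23.25³ = 804357/64 reaches it, so n = 3.

3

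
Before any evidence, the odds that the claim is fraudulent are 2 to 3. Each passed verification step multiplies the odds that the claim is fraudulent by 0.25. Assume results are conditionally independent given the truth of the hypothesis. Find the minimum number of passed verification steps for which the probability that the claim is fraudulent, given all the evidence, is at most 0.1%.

Prior odds = 2/3.
Likelihood ratio per passed verification step = 0.25.
Target odds: 0.001 ÷ 0.999 = 1/999.
Need (2/3) × 0.25ⁿ ≤ 1/999, i.e. 0.25ⁿ ≤ 1/666.
0.25⁴ = 0.00390625 is still above 1/666 but 0.25⁵ = 1/1024 is at or below it, so n = 5.

5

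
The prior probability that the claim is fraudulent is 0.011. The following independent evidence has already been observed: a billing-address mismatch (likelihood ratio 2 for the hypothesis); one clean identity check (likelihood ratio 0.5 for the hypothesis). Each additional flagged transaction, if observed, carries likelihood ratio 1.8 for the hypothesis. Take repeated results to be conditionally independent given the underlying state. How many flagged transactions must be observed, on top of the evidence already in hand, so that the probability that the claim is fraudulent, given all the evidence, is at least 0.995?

17

Prior odds = 0.011/0.989 = 11/989.
Combined Bayes factor of the evidence already in hand = 2 × 0.5 = 1.
Odds after that evidence = (11/989) × 1 = 11/989.
Target odds = 0.995/0.005 = 199.
Need 1.8ⁿ ≥ 199 ÷ (11/989) = 196811/11.
1.8¹⁶ ≈12144 falls short of 196811/11 but 1.8¹⁷ ≈21859.1 reaches it, so n = 17.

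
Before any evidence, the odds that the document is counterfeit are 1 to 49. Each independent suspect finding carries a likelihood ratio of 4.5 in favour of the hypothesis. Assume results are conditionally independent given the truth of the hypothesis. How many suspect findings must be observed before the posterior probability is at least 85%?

4

Prior odds = 1/49.
Likelihood ratio per suspect finding = 4.5.
Target posterior odds = 0.85/0.15 = 17/3.
Require 4.5ⁿ ≥ 17/3 ÷ (1/49) = 833/3.
4.5³ = 91.125 falls short of 833/3 but 4.5⁴ = 410.0625 reaches it, so n = 4.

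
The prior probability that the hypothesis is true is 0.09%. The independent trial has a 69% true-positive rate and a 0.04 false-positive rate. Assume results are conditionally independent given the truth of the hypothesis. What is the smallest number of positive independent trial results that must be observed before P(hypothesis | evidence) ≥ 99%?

Prior odds = 0.0009/0.9991 = 9/9991.
Likelihood ratio of a positive result = 0.69/0.04 = 17.25.
Target posterior odds = 0.99/0.01 = 99.
Require 17.25ⁿ ≥ 99 ÷ (9/9991) = 109901.
17.25⁴ = 22667121/256 falls short of 109901 but 17.25⁵ ≈1.52737e+06 reaches it, so n = 5.

5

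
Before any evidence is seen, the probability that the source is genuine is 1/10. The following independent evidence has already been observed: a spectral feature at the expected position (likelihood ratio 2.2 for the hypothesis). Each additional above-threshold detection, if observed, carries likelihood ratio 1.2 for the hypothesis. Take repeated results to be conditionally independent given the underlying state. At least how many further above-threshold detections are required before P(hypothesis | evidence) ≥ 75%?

14

Prior odds = 0.1/0.9 = 1/9.
Bayes factor of the evidence already in hand = 2.2.
Odds after that evidence = (1/9) × 2.2 = 11/45.
Target odds = 0.75/0.25 = 3.
Need 1.2ⁿ ≥ 3 ÷ (11/45) = 135/11.
1.2¹³ ≈10.6993 falls short of 135/11 but 1.2¹⁴ ≈12.8392 reaches it, so n = 14.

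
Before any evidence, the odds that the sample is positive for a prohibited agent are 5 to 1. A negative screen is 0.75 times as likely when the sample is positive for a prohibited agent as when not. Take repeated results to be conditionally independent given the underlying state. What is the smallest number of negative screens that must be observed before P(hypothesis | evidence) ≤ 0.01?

22

Prior odds = 5.
Likelihood ratio per negative screen = 0.75.
Target posterior odds = 0.01/0.99 = 1/99.
Require 0.75ⁿ ≤ 1/99 ÷ 5 = 1/495.
0.75²¹ ≈0.00237841 is still above 1/495 but 0.75²² ≈0.00178381 is at or below it, so n = 22.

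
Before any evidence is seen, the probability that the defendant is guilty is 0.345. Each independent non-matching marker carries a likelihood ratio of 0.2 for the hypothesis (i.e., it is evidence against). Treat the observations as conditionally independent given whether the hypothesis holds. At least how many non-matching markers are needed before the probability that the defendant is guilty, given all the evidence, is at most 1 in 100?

Prior odds = 0.345/0.655 = 69/131.
Likelihood ratio per non-matching marker = 0.2.
Target odds: 0.01 ÷ 0.99 = 1/99.
Require 0.2ⁿ ≤ 1/99 ÷ (69/131) = 131/6831.
0.2² = 0.04 is still above 131/6831 but 0.2³ = 0.008 is at or below it, so n = 3.

3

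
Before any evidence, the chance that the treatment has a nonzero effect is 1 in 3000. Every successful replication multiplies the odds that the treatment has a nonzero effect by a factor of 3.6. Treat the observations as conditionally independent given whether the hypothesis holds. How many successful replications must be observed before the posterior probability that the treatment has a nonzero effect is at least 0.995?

11

Prior odds = (1/3000)/(2999/3000) = 1/2999.
Likelihood ratio per successful replication = 3.6.
Target posterior odds = 0.995/0.005 = 199.
Require 3.6ⁿ ≥ 199 ÷ (1/2999) = 596801.
3.6¹⁰ ≈365616 falls short of 596801 but 3.6¹¹ ≈1.31622e+06 reaches it, so n = 11.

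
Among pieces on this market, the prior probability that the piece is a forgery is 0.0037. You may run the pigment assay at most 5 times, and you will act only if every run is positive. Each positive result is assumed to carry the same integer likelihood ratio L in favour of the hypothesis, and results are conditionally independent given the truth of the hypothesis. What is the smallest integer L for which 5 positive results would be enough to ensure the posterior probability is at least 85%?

Prior odds = 0.0037/0.9963 = 37/9963.
Target odds = 0.85/0.15 = 17/3.
Need L⁵ ≥ 17/3 ÷ (37/9963) = 56457/37.
4⁵ = 1024 < 56457/37 ≤ 3125 = 5⁵, so L = 5.

5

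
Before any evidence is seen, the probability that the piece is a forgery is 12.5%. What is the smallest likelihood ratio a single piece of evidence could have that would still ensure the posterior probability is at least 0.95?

133

Prior odds = 0.125/0.875 = 1/7.
Target odds = 0.95/0.05 = 19.
Required Bayes factor = 19 ÷ (1/7) = 133.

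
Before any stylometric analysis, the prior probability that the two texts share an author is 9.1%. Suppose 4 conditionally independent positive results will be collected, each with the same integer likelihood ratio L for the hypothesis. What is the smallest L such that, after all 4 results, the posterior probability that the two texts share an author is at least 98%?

Prior odds = 0.091/0.909 = 91/909.
Target odds = 0.98/0.02 = 49.
Need L⁴ ≥ 49 ÷ (91/909) = 6363/13.
4⁴ = 256 < 6363/13 ≤ 625 = 5⁴, so L = 5.

5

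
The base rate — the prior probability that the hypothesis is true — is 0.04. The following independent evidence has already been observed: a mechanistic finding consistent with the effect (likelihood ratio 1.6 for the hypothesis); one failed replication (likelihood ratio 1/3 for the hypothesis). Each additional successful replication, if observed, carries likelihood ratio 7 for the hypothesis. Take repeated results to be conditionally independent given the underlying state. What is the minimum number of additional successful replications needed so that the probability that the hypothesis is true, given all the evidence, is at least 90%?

4

Prior odds = 0.04/0.96 = 1/24.
Combined Bayes factor of the evidence already in hand = 1.6 × (1/3) = 8/15.
Odds after that evidence = (1/24) × 8/15 = 1/45.
Target odds = 0.9/0.1 = 9.
Need 7ⁿ ≥ 9 ÷ (1/45) = 405.
7³ = 343 falls short of 405 but 7⁴ = 2401 reaches it, so n = 4.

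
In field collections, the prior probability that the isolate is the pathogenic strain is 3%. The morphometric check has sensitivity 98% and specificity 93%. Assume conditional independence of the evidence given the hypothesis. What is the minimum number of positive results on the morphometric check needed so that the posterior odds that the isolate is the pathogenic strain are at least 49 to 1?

Prior odds: 0.03 ÷ 0.97 = 3/97.
False-positive rate = 1 − 0.93 = 0.07; likelihood ratio of a positive = 0.98/0.07 = 14.
Target odds = 49.
Need (3/97) × 14ⁿ ≥ 49, i.e. 14ⁿ ≥ 4753/3.
14² = 196 falls short of 4753/3 but 14³ = 2744 reaches it, so n = 3.

3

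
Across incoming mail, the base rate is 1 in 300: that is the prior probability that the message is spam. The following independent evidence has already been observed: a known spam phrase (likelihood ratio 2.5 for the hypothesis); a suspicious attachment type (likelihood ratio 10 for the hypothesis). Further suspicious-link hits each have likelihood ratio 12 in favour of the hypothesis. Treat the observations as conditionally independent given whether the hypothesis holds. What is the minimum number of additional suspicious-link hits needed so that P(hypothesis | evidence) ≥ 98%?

3

Prior odds = (1/300)/(299/300) = 1/299.
Combined Bayes factor of the evidence already in hand = 2.5 × 10 = 25.
Odds after that evidence = (1/299) × 25 = 25/299.
Target odds = 0.98/0.02 = 49.
Need 12ⁿ ≥ 49 ÷ (25/299) = 586.04.
12² = 144 falls short of 586.04 but 12³ = 1728 reaches it, so n = 3.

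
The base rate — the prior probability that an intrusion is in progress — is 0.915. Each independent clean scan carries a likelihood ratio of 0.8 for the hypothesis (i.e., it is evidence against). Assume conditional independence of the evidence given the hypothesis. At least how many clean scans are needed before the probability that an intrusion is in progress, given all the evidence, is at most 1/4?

16

Prior odds = 0.915/0.085 = 183/17.
Likelihood ratio per clean scan = 0.8.
Target posterior odds = 0.25/0.75 = 1/3.
Require 0.8ⁿ ≤ 1/3 ÷ (183/17) = 17/549.
0.8¹⁵ ≈0.0351844 is still above 17/549 but 0.8¹⁶ ≈0.0281475 is at or below it, so n = 16.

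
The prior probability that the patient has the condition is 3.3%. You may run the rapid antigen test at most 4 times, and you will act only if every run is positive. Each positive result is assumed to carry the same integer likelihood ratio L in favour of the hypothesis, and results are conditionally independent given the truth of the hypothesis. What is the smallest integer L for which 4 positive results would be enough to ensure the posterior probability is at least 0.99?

8

Prior odds = 0.033/0.967 = 33/967.
Target odds = 0.99/0.01 = 99.
Need L⁴ ≥ 99 ÷ (33/967) = 2901.
7⁴ = 2401 < 2901 ≤ 4096 = 8⁴, so L = 8.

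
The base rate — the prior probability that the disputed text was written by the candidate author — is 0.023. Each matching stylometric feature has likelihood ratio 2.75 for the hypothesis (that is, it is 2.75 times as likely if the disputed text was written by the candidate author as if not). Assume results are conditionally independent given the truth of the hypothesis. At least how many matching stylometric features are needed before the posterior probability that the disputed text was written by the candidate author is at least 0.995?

9

Prior odds: 0.023 ÷ 0.977 = 23/977.
Likelihood ratio per matching stylometric feature = 2.75.
Target posterior odds = 0.995/0.005 = 199.
Require 2.75ⁿ ≥ 199 ÷ (23/977) = 194423/23.
2.75⁸ = 214358881/65536 falls short of 194423/23 but 2.75⁹ ≈8994.86 reaches it, so n = 9.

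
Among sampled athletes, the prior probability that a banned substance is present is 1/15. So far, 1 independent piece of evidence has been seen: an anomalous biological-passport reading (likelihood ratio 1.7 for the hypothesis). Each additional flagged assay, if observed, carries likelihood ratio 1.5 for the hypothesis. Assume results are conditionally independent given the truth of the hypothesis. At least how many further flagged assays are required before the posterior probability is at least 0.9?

11

Prior odds = (1/15)/(14/15) = 1/14.
Bayes factor of the evidence already in hand = 1.7.
Odds after that evidence = (1/14) × 1.7 = 17/140.
Target odds = 0.9/0.1 = 9.
Need 1.5ⁿ ≥ 9 ÷ (17/140) = 1260/17.
1.5¹⁰ = 59049/1024 falls short of 1260/17 but 1.5¹¹ = 177147/2048 reaches it, so n = 11.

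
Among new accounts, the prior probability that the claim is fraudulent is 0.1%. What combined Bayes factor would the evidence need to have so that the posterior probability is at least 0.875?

6993

Prior odds = 0.001/0.999 = 1/999.
Target odds = 0.875/0.125 = 7.
Required Bayes factor = 7 ÷ (1/999) = 6993.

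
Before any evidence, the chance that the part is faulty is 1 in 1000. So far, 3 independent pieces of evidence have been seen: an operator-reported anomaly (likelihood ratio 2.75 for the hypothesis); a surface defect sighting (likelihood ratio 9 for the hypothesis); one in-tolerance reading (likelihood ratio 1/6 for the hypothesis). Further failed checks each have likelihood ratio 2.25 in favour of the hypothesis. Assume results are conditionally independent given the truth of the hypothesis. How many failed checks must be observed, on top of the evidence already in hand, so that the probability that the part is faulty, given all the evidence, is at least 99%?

Prior odds = 0.001/0.999 = 1/999.
Combined Bayes factor of the evidence already in hand = 2.75 × 9 × (1/6) = 4.125.
Odds after that evidence = (1/999) × 4.125 = 11/2664.
Target odds = 0.99/0.01 = 99.
Need 2.25ⁿ ≥ 99 ÷ (11/2664) = 23976.
2.25¹² ≈16834.1 falls short of 23976 but 2.25¹³ ≈37876.8 reaches it, so n = 13.

13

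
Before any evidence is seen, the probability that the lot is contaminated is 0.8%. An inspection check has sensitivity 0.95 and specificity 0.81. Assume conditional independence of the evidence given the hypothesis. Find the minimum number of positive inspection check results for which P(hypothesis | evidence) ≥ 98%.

6

Prior odds = 0.008/0.992 = 1/124.
False-positive rate = 1 − 0.81 = 0.19; likelihood ratio of a positive = 0.95/0.19 = 5.
Target odds: 0.98 ÷ 0.02 = 49.
Require 5ⁿ ≥ 49 ÷ (1/124) = 6076.
5⁵ = 3125 falls short of 6076 but 5⁶ = 15625 reaches it, so n = 6.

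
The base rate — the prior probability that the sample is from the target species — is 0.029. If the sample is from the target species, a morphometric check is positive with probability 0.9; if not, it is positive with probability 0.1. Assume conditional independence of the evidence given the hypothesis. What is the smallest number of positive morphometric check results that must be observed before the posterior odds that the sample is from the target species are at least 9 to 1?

3

Prior odds: 0.029 ÷ 0.971 = 29/971.
Likelihood ratio of a positive = 0.9/0.1 = 9.
Target odds = 9.
Need (29/971) × 9ⁿ ≥ 9, i.e. 9ⁿ ≥ 8739/29.
9² = 81 falls short of 8739/29 but 9³ = 729 reaches it, so n = 3.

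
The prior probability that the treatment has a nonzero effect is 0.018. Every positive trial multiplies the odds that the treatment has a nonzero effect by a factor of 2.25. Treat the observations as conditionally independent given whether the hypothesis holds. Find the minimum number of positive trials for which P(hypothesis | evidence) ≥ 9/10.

8

Prior odds: 0.018 ÷ 0.982 = 9/491.
Likelihood ratio per positive trial = 2.25.
Target posterior odds = 0.9/0.1 = 9.
Require 2.25ⁿ ≥ 9 ÷ (9/491) = 491.
2.25⁷ = 4782969/16384 falls short of 491 but 2.25⁸ = 43046721/65536 reaches it, so n = 8.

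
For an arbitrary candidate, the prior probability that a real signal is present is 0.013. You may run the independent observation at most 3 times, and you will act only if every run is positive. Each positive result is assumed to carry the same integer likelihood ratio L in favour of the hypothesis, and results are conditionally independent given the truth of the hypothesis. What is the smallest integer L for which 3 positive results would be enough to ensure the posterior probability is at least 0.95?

12

Prior odds = 0.013/0.987 = 13/987.
Target odds = 0.95/0.05 = 19.
Need L³ ≥ 19 ÷ (13/987) = 18753/13.
11³ = 1331 < 18753/13 ≤ 1728 = 12³, so L = 12.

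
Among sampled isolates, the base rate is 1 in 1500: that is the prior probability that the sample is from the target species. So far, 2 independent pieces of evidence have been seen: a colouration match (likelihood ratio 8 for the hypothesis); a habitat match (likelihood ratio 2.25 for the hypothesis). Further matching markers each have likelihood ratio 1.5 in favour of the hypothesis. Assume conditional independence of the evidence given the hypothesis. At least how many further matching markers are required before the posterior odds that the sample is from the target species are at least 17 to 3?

Prior odds = (1/1500)/(1499/1500) = 1/1499.
Combined Bayes factor of the evidence already in hand = 8 × 2.25 = 18.
Odds after that evidence = (1/1499) × 18 = 18/1499.
Target odds = 17/3.
Need 1.5ⁿ ≥ 17/3 ÷ (18/1499) = 25483/54.
1.5¹⁵ = 14348907/32768 falls short of 25483/54 but 1.5¹⁶ = 43046721/65536 reaches it, so n = 16.

16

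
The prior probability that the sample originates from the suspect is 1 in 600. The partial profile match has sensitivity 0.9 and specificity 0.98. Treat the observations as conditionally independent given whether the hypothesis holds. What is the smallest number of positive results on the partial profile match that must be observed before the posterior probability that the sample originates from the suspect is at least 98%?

Prior odds = (1/600)/(599/600) = 1/599.
False-positive rate = 1 − 0.98 = 0.02; likelihood ratio of a positive = 0.9/0.02 = 45.
Target odds: 0.98 ÷ 0.02 = 49.
Need (1/599) × 45ⁿ ≥ 49, i.e. 45ⁿ ≥ 29351.
45² = 2025 falls short of 29351 but 45³ = 91125 reaches it, so n = 3.

3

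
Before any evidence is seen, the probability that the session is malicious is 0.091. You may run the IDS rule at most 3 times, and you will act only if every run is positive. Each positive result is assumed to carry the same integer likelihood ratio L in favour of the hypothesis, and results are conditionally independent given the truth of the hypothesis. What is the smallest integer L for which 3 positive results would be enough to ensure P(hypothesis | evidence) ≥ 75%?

Prior odds = 0.091/0.909 = 91/909.
Target odds = 0.75/0.25 = 3.
Need L³ ≥ 3 ÷ (91/909) = 2727/91.
3³ = 27 < 2727/91 ≤ 64 = 4³, so L = 4.

4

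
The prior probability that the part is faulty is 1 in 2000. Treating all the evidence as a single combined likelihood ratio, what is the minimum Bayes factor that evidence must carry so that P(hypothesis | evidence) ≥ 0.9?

17991

Prior odds = 0.0005/0.9995 = 1/1999.
Target odds = 0.9/0.1 = 9.
Required Bayes factor = 9 ÷ (1/1999) = 17991.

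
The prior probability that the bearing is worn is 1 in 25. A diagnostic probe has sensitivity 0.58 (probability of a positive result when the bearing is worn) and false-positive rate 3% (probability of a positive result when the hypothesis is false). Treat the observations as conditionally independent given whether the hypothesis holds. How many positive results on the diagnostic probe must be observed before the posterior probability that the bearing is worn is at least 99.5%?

Prior odds = 0.04/0.96 = 1/24.
Likelihood ratio of a positive result = 0.58/0.03 = 58/3.
Target odds: 0.995 ÷ 0.005 = 199.
Need (1/24) × (58/3)ⁿ ≥ 199, i.e. (58/3)ⁿ ≥ 4776.
(58/3)² = 3364/9 falls short of 4776 but (58/3)³ = 195112/27 reaches it, so n = 3.

3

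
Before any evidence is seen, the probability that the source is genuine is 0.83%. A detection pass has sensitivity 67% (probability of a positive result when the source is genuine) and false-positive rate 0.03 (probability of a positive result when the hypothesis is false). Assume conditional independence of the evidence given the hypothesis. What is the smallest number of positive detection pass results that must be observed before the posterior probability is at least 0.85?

3

Prior odds: 0.0083 ÷ 0.9917 = 83/9917.
Likelihood ratio of a positive result = 0.67/0.03 = 67/3.
Target odds: 0.85 ÷ 0.15 = 17/3.
Need (83/9917) × (67/3)ⁿ ≥ 17/3, i.e. (67/3)ⁿ ≥ 168589/249.
(67/3)² = 4489/9 falls short of 168589/249 but (67/3)³ = 300763/27 reaches it, so n = 3.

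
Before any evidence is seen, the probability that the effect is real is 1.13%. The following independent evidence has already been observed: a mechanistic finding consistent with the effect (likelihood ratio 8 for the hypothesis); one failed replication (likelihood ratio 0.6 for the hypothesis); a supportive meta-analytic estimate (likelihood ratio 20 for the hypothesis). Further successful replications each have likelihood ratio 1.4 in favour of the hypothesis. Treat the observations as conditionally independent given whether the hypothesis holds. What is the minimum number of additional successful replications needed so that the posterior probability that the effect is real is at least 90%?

Prior odds = 0.0113/0.9887 = 113/9887.
Combined Bayes factor of the evidence already in hand = 8 × 0.6 × 20 = 96.
Odds after that evidence = (113/9887) × 96 = 10848/9887.
Target odds = 0.9/0.1 = 9.
Need 1.4ⁿ ≥ 9 ÷ (10848/9887) = 29661/3616.
1.4⁶ = 117649/15625 falls short of 29661/3616 but 1.4⁷ = 823543/78125 reaches it, so n = 7.

7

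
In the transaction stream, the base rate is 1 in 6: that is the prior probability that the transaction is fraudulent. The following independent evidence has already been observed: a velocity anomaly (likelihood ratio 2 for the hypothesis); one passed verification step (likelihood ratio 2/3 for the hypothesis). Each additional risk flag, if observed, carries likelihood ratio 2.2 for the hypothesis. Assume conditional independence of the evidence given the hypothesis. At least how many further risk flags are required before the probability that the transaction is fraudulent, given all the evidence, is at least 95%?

6

Prior odds = (1/6)/(5/6) = 0.2.
Combined Bayes factor of the evidence already in hand = 2 × (2/3) = 4/3.
Odds after that evidence = 0.2 × 4/3 = 4/15.
Target odds = 0.95/0.05 = 19.
Need 2.2ⁿ ≥ 19 ÷ (4/15) = 71.25.
2.2⁵ = 51.53632 falls short of 71.25 but 2.2⁶ = 1771561/15625 reaches it, so n = 6.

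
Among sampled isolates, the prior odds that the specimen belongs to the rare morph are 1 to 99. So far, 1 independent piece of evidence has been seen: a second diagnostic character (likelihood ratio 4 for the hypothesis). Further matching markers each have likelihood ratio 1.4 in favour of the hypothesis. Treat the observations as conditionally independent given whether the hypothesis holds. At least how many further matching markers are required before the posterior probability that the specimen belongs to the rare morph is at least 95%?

Prior odds = 1/99.
Bayes factor of the evidence already in hand = 4.
Odds after that evidence = (1/99) × 4 = 4/99.
Target odds = 0.95/0.05 = 19.
Need 1.4ⁿ ≥ 19 ÷ (4/99) = 470.25.
1.4¹⁸ ≈426.879 falls short of 470.25 but 1.4¹⁹ ≈597.63 reaches it, so n = 19.

19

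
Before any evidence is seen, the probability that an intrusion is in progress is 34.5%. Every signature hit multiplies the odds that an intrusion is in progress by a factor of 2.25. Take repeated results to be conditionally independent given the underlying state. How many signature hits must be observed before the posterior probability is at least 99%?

Prior odds = 0.345/0.655 = 69/131.
Likelihood ratio per signature hit = 2.25.
Target posterior odds = 0.99/0.01 = 99.
Require 2.25ⁿ ≥ 99 ÷ (69/131) = 4323/23.
2.25⁶ = 531441/4096 falls short of 4323/23 but 2.25⁷ = 4782969/16384 reaches it, so n = 7.

7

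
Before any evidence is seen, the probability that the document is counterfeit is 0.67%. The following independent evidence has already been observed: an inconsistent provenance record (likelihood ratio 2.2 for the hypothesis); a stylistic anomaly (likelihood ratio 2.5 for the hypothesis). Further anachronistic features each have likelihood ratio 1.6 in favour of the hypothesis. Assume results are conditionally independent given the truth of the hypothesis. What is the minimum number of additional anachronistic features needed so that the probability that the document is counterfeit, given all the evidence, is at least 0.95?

14

Prior odds = 0.0067/0.9933 = 67/9933.
Combined Bayes factor of the evidence already in hand = 2.2 × 2.5 = 5.5.
Odds after that evidence = (67/9933) × 5.5 = 67/1806.
Target odds = 0.95/0.05 = 19.
Need 1.6ⁿ ≥ 19 ÷ (67/1806) = 34314/67.
1.6¹³ ≈450.36 falls short of 34314/67 but 1.6¹⁴ ≈720.576 reaches it, so n = 14.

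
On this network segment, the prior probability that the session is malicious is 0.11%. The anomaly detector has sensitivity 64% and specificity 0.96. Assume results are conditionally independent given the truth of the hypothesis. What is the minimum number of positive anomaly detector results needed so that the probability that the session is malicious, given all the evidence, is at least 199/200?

Prior odds: 0.0011 ÷ 0.9989 = 11/9989.
False-positive rate = 1 − 0.96 = 0.04; likelihood ratio of a positive = 0.64/0.04 = 16.
Target odds: 0.995 ÷ 0.005 = 199.
Need (11/9989) × 16ⁿ ≥ 199, i.e. 16ⁿ ≥ 1987811/11.
16⁴ = 65536 falls short of 1987811/11 but 16⁵ = 1048576 reaches it, so n = 5.

5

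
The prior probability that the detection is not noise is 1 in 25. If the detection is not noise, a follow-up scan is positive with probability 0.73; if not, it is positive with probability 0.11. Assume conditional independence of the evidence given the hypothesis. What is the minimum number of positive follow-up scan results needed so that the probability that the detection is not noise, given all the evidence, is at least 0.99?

Prior odds: 0.04 ÷ 0.96 = 1/24.
Likelihood ratio of a positive = 0.73/0.11 = 73/11.
Target posterior odds = 0.99/0.01 = 99.
Need (1/24) × (73/11)ⁿ ≥ 99, i.e. (73/11)ⁿ ≥ 2376.
(73/11)⁴ = 28398241/14641 falls short of 2376 but (73/11)⁵ ≈12872.1 reaches it, so n = 5.

5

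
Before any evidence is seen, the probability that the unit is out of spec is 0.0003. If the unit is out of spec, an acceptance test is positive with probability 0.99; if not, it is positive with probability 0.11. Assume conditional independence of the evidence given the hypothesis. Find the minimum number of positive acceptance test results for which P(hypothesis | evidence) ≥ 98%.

6

Prior odds: 0.0003 ÷ 0.9997 = 3/9997.
Likelihood ratio of a positive = 0.99/0.11 = 9.
Target posterior odds = 0.98/0.02 = 49.
Require 9ⁿ ≥ 49 ÷ (3/9997) = 489853/3.
9⁵ = 59049 falls short of 489853/3 but 9⁶ = 531441 reaches it, so n = 6.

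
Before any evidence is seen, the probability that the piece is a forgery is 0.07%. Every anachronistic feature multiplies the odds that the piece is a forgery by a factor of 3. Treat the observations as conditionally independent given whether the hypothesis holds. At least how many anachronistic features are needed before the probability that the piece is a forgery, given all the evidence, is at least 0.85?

9

Prior odds = 0.0007/0.9993 = 7/9993.
Likelihood ratio per anachronistic feature = 3.
Target posterior odds = 0.85/0.15 = 17/3.
Require 3ⁿ ≥ 17/3 ÷ (7/9993) = 56627/7.
3⁸ = 6561 falls short of 56627/7 but 3⁹ = 19683 reaches it, so n = 9.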